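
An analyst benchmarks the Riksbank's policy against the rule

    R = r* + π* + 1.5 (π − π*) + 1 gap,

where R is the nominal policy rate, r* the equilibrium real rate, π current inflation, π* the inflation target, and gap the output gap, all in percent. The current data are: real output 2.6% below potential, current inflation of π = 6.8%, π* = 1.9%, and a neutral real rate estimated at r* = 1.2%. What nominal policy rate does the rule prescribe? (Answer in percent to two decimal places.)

7.85%

Output 2.6% below potential → gap = -2.6.
R = 1.2 + 1.9 + 1.5 × (6.8 − 1.9) + 1 × (-2.6)
   = 1.2 + 1.9 + 7.35 − 2.6 = 7.85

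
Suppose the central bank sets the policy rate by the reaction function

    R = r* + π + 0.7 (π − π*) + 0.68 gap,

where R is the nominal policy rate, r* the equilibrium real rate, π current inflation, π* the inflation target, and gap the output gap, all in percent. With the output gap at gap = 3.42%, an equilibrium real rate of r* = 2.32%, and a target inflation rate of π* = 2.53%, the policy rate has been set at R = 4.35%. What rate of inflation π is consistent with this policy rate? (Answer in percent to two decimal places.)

0.87%

Collecting π: R = r* + (1 + 0.7) π − 0.7 π* + 0.68 gap
1.7 π = 4.35 − 2.32 + 0.7 × 2.53 − 0.68 × 3.42 = 1.4754
π = 1.4754 / 1.7 = 0.87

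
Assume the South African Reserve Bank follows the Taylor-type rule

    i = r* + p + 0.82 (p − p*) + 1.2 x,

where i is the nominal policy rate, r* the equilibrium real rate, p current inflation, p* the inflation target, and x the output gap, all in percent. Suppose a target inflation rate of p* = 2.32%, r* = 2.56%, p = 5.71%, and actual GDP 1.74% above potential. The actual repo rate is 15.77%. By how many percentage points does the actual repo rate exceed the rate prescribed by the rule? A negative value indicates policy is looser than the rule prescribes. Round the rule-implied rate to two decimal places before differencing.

Output 1.74% above potential → x = 1.74.
i = 2.56 + 5.71 + 0.82 × (5.71 − 2.32) + 1.2 × 1.74
   = 2.56 + 5.71 + 2.7798 + 2.088 = 13.14
Deviation = 15.77 − 13.14 = 2.63 pp.

2.63 pp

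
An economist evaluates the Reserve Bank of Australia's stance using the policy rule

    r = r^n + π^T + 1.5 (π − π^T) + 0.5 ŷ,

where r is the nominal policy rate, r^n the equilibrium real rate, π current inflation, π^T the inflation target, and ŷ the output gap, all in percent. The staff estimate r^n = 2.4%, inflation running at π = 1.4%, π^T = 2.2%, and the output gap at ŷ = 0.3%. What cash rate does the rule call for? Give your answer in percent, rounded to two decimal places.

r = 2.4 + 2.2 + 1.5 × (1.4 − 2.2) + 0.5 × 0.3
   = 2.4 + 2.2 − 1.2 + 0.15 = 3.55

3.55%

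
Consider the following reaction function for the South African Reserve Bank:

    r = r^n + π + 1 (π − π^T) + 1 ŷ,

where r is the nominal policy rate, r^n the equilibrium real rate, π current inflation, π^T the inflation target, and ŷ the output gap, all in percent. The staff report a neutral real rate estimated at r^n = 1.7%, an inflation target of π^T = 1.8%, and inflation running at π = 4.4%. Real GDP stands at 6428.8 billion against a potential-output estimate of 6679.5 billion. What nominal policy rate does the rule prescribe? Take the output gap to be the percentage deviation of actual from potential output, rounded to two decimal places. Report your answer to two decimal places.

Output gap = 100 × (6428.8 − 6679.5) / 6679.5 = -3.75%.
r = 1.70 + 4.40 + 1 × (4.40 − 1.80) + 1 × (-3.75)
   = 1.70 + 4.4 + 2.6 − 3.75 = 4.95

4.95%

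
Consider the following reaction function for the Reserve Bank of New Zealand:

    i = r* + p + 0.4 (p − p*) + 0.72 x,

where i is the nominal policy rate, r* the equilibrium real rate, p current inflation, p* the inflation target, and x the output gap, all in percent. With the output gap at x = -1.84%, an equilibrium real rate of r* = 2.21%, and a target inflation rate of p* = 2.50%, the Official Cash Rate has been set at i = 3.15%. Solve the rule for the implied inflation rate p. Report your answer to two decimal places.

2.33%

Collecting p: i = r* + (1 + 0.4) p − 0.4 p* + 0.72 x
1.4 p = 3.15 − 2.21 + 0.4 × 2.50 − 0.72 × (-1.84) = 3.2648
p = 3.2648 / 1.4 = 2.33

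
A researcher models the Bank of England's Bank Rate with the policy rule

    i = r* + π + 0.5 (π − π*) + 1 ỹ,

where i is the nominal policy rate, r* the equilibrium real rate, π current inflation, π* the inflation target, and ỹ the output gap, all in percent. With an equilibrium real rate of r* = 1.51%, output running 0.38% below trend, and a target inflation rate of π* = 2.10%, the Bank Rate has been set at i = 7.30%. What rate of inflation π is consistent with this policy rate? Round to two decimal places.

4.81%

Output 0.38% below potential → ỹ = -0.38.
Collecting π: i = r* + (1 + 0.5) π − 0.5 π* + 1 ỹ
1.5 π = 7.30 − 1.51 + 0.5 × 2.10 − 1 × (-0.38) = 7.22
π = 7.22 / 1.5 = 4.81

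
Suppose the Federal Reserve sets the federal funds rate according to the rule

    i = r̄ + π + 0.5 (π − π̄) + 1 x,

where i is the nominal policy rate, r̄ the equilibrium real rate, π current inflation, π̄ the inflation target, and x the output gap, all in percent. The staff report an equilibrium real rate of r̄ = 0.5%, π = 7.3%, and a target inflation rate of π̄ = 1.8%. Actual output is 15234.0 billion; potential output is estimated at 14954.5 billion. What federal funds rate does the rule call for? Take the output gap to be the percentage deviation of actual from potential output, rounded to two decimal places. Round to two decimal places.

12.42%

Output gap = 100 × (15234.0 − 14954.5) / 14954.5 = 1.87%.
i = 0.50 + 7.30 + 0.5 × (7.30 − 1.80) + 1 × 1.87
   = 0.50 + 7.3 + 2.75 + 1.87 = 12.42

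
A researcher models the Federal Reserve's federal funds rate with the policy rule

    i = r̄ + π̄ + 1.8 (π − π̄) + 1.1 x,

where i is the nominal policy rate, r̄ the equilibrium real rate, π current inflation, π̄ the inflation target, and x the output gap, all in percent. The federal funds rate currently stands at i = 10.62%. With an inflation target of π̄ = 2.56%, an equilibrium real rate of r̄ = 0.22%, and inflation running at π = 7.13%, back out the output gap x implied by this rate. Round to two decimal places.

1.1 x = 10.62 − 0.22 − 2.56 − 1.8 × (7.13 − 2.56) = -0.386
x = -0.386 / 1.1 = -0.35

-0.35%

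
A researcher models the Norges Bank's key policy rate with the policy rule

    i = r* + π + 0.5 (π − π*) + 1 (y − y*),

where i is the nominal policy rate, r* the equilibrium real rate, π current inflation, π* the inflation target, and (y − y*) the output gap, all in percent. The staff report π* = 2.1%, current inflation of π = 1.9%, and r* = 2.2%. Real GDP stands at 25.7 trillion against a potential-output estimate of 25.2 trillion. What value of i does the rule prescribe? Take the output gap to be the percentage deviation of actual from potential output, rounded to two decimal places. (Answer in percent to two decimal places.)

Output gap = 100 × (25.7 − 25.2) / 25.2 = 1.98%.
i = 2.20 + 1.90 + 0.5 × (1.90 − 2.10) + 1 × 1.98
   = 2.20 + 1.9 − 0.1 + 1.98 = 5.98

5.98%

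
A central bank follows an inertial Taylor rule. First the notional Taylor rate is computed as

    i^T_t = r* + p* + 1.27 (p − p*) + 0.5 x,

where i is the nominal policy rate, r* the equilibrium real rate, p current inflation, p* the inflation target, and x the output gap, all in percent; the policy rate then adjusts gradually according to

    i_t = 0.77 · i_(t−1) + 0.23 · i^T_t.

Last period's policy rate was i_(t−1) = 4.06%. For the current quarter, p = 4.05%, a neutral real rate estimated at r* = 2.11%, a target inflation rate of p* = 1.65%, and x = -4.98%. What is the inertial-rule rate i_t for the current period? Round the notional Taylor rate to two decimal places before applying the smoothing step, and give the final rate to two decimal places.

i^T_t = 2.11 + 1.65 + 1.27 × (4.05 − 1.65) + 0.5 × (-4.98)
   = 2.11 + 1.65 + 3.048 − 2.49 = 4.32
i_t = 0.77 × 4.06 + 0.23 × 4.32 = 3.1262 + 0.9936 = 4.12

4.12%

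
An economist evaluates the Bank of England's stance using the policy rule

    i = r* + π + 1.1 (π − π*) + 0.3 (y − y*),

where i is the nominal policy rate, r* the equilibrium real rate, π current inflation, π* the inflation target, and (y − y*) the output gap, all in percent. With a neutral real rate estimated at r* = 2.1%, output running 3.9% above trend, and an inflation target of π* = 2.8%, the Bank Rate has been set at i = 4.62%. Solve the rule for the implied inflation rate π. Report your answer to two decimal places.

2.11%

Output 3.9% above potential → (y − y*) = 3.9.
Collecting π: i = r* + (1 + 1.1) π − 1.1 π* + 0.3 (y − y*)
2.1 π = 4.62 − 2.1 + 1.1 × 2.8 − 0.3 × 3.9 = 4.43
π = 4.43 / 2.1 = 2.11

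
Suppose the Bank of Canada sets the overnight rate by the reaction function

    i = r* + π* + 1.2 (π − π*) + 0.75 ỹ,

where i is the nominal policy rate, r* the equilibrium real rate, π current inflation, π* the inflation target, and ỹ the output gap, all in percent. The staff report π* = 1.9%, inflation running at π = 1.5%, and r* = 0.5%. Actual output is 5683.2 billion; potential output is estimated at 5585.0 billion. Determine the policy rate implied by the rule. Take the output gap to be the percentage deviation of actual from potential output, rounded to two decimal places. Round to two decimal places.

3.24%

Output gap = 100 × (5683.2 − 5585.0) / 5585.0 = 1.76%.
i = 0.50 + 1.90 + 1.2 × (1.50 − 1.90) + 0.75 × 1.76
   = 0.50 + 1.9 − 0.48 + 1.32 = 3.24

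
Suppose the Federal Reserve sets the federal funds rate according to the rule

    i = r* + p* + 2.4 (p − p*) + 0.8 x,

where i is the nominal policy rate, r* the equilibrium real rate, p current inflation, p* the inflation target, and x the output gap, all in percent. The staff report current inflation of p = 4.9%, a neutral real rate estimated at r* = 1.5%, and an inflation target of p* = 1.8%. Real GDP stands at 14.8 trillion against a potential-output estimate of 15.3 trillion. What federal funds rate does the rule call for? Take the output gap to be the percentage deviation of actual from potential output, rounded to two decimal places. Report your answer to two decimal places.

Output gap = 100 × (14.8 − 15.3) / 15.3 = -3.27%.
i = 1.50 + 1.80 + 2.4 × (4.90 − 1.80) + 0.8 × (-3.27)
   = 1.50 + 1.8 + 7.44 − 2.616 = 8.12

8.12%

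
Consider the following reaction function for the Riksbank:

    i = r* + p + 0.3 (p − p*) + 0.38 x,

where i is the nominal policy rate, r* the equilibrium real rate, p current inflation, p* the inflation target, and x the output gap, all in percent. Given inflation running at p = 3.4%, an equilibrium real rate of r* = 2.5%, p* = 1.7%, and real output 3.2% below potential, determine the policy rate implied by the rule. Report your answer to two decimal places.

5.19%

Output 3.2% below potential → x = -3.2.
i = 2.5 + 3.4 + 0.3 × (3.4 − 1.7) + 0.38 × (-3.2)
   = 2.5 + 3.4 + 0.51 − 1.216 = 5.19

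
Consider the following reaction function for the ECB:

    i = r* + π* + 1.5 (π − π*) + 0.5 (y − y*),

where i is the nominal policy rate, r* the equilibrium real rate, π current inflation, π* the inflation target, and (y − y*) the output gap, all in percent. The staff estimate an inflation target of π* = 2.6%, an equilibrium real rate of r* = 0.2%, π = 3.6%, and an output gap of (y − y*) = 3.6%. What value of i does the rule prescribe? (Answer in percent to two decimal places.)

i = 0.2 + 2.6 + 1.5 × (3.6 − 2.6) + 0.5 × 3.6
   = 0.2 + 2.6 + 1.5 + 1.8 = 6.10

6.10%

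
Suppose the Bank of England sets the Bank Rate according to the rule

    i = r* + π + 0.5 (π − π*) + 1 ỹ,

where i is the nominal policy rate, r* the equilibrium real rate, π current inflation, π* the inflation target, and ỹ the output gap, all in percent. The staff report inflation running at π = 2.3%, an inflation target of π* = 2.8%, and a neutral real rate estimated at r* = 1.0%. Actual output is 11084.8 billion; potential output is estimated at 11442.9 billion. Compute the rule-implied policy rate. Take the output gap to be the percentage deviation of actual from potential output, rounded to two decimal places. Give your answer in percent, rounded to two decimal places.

Output gap = 100 × (11084.8 − 11442.9) / 11442.9 = -3.13%.
i = 1.00 + 2.30 + 0.5 × (2.30 − 2.80) + 1 × (-3.13)
   = 1.00 + 2.3 − 0.25 − 3.13 = -0.08

-0.08%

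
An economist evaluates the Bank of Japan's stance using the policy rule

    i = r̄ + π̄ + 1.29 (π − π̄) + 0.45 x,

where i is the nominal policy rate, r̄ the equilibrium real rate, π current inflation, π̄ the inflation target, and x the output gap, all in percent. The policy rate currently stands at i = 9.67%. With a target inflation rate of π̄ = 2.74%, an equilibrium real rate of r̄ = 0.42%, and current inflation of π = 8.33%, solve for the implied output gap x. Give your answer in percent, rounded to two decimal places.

-1.56%

0.45 x = 9.67 − 0.42 − 2.74 − 1.29 × (8.33 − 2.74) = -0.7011
x = -0.7011 / 0.45 = -1.56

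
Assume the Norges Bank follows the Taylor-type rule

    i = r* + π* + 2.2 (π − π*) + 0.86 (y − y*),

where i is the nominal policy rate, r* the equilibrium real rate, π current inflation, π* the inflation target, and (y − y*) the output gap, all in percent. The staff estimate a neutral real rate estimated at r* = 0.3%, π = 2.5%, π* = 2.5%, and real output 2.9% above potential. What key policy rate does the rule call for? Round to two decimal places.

Output 2.9% above potential → (y − y*) = 2.9.
i = 0.3 + 2.5 + 2.2 × (2.5 − 2.5) + 0.86 × 2.9
   = 0.3 + 2.5 + 0 + 2.494 = 5.29

5.29%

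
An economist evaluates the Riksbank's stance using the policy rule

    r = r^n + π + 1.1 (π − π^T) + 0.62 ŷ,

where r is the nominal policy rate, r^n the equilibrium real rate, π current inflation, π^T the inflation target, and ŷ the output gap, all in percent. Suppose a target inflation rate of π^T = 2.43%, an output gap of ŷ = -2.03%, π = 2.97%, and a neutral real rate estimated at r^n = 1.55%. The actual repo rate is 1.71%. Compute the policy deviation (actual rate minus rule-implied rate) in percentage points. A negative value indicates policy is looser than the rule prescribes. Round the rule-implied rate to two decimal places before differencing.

-2.15 pp

r = 1.55 + 2.97 + 1.1 × (2.97 − 2.43) + 0.62 × (-2.03)
   = 1.55 + 2.97 + 0.594 − 1.2586 = 3.86
Deviation = 1.71 − 3.86 = -2.15 pp.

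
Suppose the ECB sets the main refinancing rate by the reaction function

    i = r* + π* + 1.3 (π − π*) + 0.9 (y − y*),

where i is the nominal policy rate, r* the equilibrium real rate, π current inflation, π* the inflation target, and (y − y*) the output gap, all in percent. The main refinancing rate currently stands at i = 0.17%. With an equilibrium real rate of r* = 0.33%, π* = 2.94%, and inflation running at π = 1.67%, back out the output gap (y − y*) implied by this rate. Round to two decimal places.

-1.61%

0.9 (y − y*) = 0.17 − 0.33 − 2.94 − 1.3 × (1.67 − 2.94) = -1.449
(y − y*) = -1.449 / 0.9 = -1.61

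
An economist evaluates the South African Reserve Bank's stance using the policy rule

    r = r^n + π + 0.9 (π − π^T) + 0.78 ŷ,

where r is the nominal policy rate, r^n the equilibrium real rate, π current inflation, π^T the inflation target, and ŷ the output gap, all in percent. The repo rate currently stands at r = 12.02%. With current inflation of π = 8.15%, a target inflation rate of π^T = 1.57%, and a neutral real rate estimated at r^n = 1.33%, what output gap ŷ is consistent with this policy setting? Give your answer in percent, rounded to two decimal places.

-4.34%

0.78 ŷ = 12.02 − 1.33 − 8.15 − 0.9 × (8.15 − 1.57) = -3.382
ŷ = -3.382 / 0.78 = -4.34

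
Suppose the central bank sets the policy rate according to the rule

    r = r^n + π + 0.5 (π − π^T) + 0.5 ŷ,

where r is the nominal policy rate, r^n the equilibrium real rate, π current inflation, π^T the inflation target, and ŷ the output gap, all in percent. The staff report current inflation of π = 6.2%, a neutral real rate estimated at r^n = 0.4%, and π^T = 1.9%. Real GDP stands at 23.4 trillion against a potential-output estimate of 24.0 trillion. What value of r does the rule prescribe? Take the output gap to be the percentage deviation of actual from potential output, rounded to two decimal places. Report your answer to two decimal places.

7.50%

Output gap = 100 × (23.4 − 24.0) / 24.0 = -2.50%.
r = 0.40 + 6.20 + 0.5 × (6.20 − 1.90) + 0.5 × (-2.50)
   = 0.40 + 6.2 + 2.15 − 1.25 = 7.50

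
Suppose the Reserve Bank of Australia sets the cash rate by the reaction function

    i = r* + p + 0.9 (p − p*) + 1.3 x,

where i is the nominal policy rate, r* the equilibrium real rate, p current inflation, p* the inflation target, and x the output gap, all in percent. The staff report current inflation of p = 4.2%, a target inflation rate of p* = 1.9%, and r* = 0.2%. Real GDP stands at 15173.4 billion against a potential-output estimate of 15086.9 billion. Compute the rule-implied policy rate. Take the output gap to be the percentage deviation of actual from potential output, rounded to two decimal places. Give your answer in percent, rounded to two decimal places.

Output gap = 100 × (15173.4 − 15086.9) / 15086.9 = 0.57%.
i = 0.20 + 4.20 + 0.9 × (4.20 − 1.90) + 1.3 × 0.57
   = 0.20 + 4.2 + 2.07 + 0.741 = 7.21

7.21%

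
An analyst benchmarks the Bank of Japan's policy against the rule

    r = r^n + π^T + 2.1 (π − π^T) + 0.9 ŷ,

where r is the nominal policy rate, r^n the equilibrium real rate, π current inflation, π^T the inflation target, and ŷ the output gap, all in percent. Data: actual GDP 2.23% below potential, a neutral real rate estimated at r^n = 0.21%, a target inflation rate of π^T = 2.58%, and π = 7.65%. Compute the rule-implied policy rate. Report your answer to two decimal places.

11.43%

Output 2.23% below potential → ŷ = -2.23.
r = 0.21 + 2.58 + 2.1 × (7.65 − 2.58) + 0.9 × (-2.23)
   = 0.21 + 2.58 + 10.647 − 2.007 = 11.43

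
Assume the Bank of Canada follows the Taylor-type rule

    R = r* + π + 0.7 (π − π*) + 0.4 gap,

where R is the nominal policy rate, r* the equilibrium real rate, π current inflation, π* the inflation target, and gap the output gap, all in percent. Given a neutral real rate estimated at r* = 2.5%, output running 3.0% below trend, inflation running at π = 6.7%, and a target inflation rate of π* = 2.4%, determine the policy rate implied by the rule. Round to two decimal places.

11.01%

Output 3.0% below potential → gap = -3.0.
R = 2.5 + 6.7 + 0.7 × (6.7 − 2.4) + 0.4 × (-3.0)
   = 2.5 + 6.7 + 3.01 − 1.2 = 11.01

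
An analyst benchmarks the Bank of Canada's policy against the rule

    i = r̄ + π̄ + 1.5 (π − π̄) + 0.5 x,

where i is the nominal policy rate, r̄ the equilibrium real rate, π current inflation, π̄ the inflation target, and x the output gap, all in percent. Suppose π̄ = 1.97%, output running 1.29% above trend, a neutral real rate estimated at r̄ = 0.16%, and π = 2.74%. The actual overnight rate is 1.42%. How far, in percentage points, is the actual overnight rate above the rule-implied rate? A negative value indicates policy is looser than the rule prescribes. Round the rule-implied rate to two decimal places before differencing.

-2.51 pp

Output 1.29% above potential → x = 1.29.
i = 0.16 + 1.97 + 1.5 × (2.74 − 1.97) + 0.5 × 1.29
   = 0.16 + 1.97 + 1.155 + 0.645 = 3.93
Deviation = 1.42 − 3.93 = -2.51 pp.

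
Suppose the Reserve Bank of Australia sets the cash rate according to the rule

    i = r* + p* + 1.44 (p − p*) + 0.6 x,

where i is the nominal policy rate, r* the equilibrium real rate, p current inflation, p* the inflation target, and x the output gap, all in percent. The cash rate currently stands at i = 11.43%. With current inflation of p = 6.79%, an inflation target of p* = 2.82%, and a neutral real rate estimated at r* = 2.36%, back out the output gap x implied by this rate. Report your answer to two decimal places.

0.89%

0.6 x = 11.43 − 2.36 − 2.82 − 1.44 × (6.79 − 2.82) = 0.5332
x = 0.5332 / 0.6 = 0.89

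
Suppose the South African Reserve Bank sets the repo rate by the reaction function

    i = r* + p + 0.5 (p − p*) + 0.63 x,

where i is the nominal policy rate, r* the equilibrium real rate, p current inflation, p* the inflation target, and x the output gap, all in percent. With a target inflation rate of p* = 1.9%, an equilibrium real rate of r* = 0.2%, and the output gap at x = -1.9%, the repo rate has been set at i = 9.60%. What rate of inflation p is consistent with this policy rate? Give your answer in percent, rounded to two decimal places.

Collecting p: i = r* + (1 + 0.5) p − 0.5 p* + 0.63 x
1.5 p = 9.60 − 0.2 + 0.5 × 1.9 − 0.63 × (-1.9) = 11.547
p = 11.547 / 1.5 = 7.70

7.70%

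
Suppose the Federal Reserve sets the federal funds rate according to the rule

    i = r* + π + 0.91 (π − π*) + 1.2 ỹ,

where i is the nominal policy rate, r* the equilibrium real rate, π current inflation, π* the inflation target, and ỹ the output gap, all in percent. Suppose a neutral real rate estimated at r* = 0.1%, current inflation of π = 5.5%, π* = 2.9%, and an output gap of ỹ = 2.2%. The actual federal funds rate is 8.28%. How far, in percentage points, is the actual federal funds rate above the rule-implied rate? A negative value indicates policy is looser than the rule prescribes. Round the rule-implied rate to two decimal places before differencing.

-2.33 pp

i = 0.1 + 5.5 + 0.91 × (5.5 − 2.9) + 1.2 × 2.2
   = 0.1 + 5.5 + 2.366 + 2.64 = 10.61
Deviation = 8.28 − 10.61 = -2.33 pp.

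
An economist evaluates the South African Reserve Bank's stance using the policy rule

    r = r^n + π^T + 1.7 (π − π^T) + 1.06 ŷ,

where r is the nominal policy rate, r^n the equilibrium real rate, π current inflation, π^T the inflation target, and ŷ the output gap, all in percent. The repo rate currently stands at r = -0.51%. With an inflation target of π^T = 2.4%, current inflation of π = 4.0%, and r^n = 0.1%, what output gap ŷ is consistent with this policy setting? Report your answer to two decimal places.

-5.41%

1.06 ŷ = -0.51 − 0.1 − 2.4 − 1.7 × (4.0 − 2.4) = -5.73
ŷ = -5.73 / 1.06 = -5.41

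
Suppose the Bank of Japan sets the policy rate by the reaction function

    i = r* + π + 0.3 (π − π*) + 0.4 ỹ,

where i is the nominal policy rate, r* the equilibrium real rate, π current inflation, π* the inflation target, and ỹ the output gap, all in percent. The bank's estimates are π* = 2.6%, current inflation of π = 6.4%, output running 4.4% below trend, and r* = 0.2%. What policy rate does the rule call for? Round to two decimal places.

5.98%

Output 4.4% below potential → ỹ = -4.4.
i = 0.2 + 6.4 + 0.3 × (6.4 − 2.6) + 0.4 × (-4.4)
   = 0.2 + 6.4 + 1.14 − 1.76 = 5.98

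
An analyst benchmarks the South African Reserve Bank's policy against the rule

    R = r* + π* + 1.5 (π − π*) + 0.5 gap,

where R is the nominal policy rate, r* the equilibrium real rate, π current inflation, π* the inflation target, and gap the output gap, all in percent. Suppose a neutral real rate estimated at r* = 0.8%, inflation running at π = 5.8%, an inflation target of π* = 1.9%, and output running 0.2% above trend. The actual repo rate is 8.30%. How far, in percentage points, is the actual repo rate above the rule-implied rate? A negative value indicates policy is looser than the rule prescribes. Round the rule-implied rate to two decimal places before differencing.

Output 0.2% above potential → gap = 0.2.
R = 0.8 + 1.9 + 1.5 × (5.8 − 1.9) + 0.5 × 0.2
   = 0.8 + 1.9 + 5.85 + 0.1 = 8.65
Deviation = 8.30 − 8.65 = -0.35 pp.

-0.35 pp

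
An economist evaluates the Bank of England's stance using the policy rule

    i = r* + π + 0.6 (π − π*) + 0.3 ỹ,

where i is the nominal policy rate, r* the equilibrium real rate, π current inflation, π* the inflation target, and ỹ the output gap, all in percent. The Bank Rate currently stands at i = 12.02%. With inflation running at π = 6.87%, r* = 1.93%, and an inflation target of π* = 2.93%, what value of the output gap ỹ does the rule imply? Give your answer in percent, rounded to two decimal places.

0.3 ỹ = 12.02 − 1.93 − 6.87 − 0.6 × (6.87 − 2.93) = 0.856
ỹ = 0.856 / 0.3 = 2.85

2.85%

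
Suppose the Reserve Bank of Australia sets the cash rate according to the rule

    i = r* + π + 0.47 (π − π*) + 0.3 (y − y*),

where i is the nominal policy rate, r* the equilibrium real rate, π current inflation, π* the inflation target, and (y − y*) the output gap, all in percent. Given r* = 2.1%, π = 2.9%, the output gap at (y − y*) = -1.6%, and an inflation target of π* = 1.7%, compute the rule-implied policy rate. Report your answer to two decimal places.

5.08%

i = 2.1 + 2.9 + 0.47 × (2.9 − 1.7) + 0.3 × (-1.6)
   = 2.1 + 2.9 + 0.564 − 0.48 = 5.08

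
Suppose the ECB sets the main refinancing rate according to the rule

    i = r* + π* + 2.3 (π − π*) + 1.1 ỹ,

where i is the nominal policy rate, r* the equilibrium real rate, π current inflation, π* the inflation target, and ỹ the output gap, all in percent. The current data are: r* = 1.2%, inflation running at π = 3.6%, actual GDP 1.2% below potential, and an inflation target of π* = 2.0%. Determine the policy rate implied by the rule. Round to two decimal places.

Output 1.2% below potential → ỹ = -1.2.
i = 1.2 + 2.0 + 2.3 × (3.6 − 2.0) + 1.1 × (-1.2)
   = 1.2 + 2 + 3.68 − 1.32 = 5.56

5.56%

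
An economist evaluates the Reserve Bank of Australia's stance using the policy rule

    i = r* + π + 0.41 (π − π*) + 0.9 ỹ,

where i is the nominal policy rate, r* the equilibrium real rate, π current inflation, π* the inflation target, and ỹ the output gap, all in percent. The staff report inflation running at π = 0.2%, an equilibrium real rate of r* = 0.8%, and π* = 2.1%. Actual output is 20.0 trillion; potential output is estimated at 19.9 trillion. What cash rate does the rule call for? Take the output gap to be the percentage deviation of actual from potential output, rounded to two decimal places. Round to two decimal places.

Output gap = 100 × (20.0 − 19.9) / 19.9 = 0.50%.
i = 0.80 + 0.20 + 0.41 × (0.20 − 2.10) + 0.9 × 0.50
   = 0.80 + 0.2 − 0.779 + 0.45 = 0.67

0.67%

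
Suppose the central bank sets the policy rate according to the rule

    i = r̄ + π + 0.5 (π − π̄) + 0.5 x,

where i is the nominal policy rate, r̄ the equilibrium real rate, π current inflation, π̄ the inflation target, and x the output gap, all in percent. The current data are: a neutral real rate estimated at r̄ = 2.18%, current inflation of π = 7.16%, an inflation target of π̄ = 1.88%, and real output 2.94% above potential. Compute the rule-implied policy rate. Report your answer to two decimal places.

Output 2.94% above potential → x = 2.94.
i = 2.18 + 7.16 + 0.5 × (7.16 − 1.88) + 0.5 × 2.94
   = 2.18 + 7.16 + 2.64 + 1.47 = 13.45

13.45%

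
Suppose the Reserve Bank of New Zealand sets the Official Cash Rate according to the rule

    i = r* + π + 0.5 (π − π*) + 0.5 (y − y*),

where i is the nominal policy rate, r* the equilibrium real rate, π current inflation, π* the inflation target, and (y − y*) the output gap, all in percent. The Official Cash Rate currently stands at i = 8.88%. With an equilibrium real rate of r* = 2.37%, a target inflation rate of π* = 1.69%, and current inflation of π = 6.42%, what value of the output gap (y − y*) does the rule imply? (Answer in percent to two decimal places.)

0.5 (y − y*) = 8.88 − 2.37 − 6.42 − 0.5 × (6.42 − 1.69) = -2.275
(y − y*) = -2.275 / 0.5 = -4.55

-4.55%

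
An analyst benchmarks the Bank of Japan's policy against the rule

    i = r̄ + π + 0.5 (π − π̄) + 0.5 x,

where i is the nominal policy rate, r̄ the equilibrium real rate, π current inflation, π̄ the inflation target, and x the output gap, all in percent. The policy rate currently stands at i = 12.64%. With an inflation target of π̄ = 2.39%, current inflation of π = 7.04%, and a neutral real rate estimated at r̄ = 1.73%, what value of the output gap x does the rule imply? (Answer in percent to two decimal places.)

3.09%

0.5 x = 12.64 − 1.73 − 7.04 − 0.5 × (7.04 − 2.39) = 1.545
x = 1.545 / 0.5 = 3.09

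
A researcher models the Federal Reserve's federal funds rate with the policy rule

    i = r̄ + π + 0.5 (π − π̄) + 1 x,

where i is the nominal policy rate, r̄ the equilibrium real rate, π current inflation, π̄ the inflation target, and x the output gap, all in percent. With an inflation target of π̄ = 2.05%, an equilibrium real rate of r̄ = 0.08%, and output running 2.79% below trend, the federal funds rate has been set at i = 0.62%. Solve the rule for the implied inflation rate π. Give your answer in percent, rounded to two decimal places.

2.90%

Output 2.79% below potential → x = -2.79.
Collecting π: i = r̄ + (1 + 0.5) π − 0.5 π̄ + 1 x
1.5 π = 0.62 − 0.08 + 0.5 × 2.05 − 1 × (-2.79) = 4.355
π = 4.355 / 1.5 = 2.90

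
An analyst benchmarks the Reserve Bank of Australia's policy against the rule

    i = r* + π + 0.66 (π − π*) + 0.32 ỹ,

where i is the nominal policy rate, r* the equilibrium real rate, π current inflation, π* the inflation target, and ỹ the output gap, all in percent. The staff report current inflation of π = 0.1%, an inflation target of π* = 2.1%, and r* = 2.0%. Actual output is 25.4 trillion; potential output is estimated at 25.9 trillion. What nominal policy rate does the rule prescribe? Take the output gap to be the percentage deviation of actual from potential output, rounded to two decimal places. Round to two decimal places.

0.16%

Output gap = 100 × (25.4 − 25.9) / 25.9 = -1.93%.
i = 2.00 + 0.10 + 0.66 × (0.10 − 2.10) + 0.32 × (-1.93)
   = 2.00 + 0.1 − 1.32 − 0.6176 = 0.16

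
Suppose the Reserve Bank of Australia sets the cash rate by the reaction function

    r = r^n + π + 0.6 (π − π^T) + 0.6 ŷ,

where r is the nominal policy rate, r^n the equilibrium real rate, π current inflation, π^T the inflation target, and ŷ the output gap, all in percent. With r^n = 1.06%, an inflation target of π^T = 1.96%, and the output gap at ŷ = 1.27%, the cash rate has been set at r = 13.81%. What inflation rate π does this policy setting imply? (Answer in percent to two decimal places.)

8.23%

Collecting π: r = r^n + (1 + 0.6) π − 0.6 π^T + 0.6 ŷ
1.6 π = 13.81 − 1.06 + 0.6 × 1.96 − 0.6 × 1.27 = 13.164
π = 13.164 / 1.6 = 8.23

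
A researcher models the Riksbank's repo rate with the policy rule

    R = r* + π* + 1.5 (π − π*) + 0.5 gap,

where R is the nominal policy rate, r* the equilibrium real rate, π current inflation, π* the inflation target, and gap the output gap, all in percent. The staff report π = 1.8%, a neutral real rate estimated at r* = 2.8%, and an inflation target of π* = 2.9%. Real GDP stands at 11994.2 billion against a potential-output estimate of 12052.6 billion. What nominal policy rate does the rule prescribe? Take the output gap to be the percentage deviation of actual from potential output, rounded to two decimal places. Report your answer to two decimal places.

Output gap = 100 × (11994.2 − 12052.6) / 12052.6 = -0.48%.
R = 2.80 + 2.90 + 1.5 × (1.80 − 2.90) + 0.5 × (-0.48)
   = 2.80 + 2.9 − 1.65 − 0.24 = 3.81

3.81%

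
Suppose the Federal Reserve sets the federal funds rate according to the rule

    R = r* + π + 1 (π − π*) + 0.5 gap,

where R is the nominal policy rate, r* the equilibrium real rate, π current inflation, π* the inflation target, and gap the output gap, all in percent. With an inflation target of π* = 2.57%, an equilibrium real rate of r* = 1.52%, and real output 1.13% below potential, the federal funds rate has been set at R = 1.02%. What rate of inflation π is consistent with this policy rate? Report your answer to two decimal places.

Output 1.13% below potential → gap = -1.13.
Collecting π: R = r* + (1 + 1) π − 1 π* + 0.5 gap
2 π = 1.02 − 1.52 + 1 × 2.57 − 0.5 × (-1.13) = 2.635
π = 2.635 / 2 = 1.32

1.32%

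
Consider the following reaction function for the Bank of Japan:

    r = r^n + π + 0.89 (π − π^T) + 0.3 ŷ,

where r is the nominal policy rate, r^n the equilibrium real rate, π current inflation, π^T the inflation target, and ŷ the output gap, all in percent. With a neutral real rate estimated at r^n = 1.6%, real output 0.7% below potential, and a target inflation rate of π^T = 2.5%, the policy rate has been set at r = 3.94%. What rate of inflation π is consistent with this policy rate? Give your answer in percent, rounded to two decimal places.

2.53%

Output 0.7% below potential → ŷ = -0.7.
Collecting π: r = r^n + (1 + 0.89) π − 0.89 π^T + 0.3 ŷ
1.89 π = 3.94 − 1.6 + 0.89 × 2.5 − 0.3 × (-0.7) = 4.775
π = 4.775 / 1.89 = 2.53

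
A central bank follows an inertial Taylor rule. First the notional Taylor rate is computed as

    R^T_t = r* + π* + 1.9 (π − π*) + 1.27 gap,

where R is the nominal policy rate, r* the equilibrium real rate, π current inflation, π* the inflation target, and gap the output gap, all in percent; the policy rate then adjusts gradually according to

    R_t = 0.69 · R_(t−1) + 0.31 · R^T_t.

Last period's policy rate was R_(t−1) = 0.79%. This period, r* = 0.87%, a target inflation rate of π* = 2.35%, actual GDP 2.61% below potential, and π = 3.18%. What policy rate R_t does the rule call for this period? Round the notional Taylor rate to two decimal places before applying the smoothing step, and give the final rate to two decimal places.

1.00%

Output 2.61% below potential → gap = -2.61.
R^T_t = 0.87 + 2.35 + 1.9 × (3.18 − 2.35) + 1.27 × (-2.61)
   = 0.87 + 2.35 + 1.577 − 3.3147 = 1.48
R_t = 0.69 × 0.79 + 0.31 × 1.48 = 0.5451 + 0.4588 = 1.00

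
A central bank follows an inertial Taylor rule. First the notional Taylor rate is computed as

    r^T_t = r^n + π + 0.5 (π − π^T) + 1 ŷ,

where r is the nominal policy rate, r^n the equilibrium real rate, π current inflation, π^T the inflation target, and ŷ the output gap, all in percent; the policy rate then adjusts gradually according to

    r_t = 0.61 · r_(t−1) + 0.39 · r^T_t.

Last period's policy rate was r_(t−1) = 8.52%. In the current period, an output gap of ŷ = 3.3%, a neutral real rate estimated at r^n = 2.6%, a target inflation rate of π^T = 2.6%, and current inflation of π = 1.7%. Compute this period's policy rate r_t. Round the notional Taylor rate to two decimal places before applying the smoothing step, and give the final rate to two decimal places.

r^T_t = 2.6 + 1.7 + 0.5 × (1.7 − 2.6) + 1 × 3.3
   = 2.6 + 1.7 − 0.45 + 3.3 = 7.15
r_t = 0.61 × 8.52 + 0.39 × 7.15 = 5.1972 + 2.7885 = 7.99

7.99%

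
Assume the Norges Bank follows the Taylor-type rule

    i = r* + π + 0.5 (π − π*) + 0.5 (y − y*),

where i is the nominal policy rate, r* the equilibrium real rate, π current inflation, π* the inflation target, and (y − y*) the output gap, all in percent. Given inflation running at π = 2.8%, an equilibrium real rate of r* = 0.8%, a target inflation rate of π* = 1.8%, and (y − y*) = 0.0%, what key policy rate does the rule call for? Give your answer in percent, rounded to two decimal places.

i = 0.8 + 2.8 + 0.5 × (2.8 − 1.8) + 0.5 × 0.0
   = 0.8 + 2.8 + 0.5 + 0 = 4.10

4.10%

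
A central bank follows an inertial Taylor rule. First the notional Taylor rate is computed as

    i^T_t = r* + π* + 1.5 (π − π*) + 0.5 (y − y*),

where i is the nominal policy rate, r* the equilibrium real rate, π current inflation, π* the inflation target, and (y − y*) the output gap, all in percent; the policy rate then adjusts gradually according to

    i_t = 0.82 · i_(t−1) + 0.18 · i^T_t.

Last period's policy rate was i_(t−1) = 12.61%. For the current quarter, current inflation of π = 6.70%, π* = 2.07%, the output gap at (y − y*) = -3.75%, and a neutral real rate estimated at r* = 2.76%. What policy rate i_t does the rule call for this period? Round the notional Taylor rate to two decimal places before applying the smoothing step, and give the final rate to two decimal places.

12.12%

i^T_t = 2.76 + 2.07 + 1.5 × (6.70 − 2.07) + 0.5 × (-3.75)
   = 2.76 + 2.07 + 6.945 − 1.875 = 9.90
i_t = 0.82 × 12.61 + 0.18 × 9.90 = 10.3402 + 1.782 = 12.12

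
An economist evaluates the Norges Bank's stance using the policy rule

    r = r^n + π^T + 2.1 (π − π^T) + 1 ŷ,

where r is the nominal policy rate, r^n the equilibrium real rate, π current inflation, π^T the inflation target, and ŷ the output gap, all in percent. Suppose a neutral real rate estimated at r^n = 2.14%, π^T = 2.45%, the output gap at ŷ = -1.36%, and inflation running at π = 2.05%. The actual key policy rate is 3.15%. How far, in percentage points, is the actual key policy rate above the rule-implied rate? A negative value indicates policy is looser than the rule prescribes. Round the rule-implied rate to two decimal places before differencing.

0.76 pp

r = 2.14 + 2.45 + 2.1 × (2.05 − 2.45) + 1 × (-1.36)
   = 2.14 + 2.45 − 0.84 − 1.36 = 2.39
Deviation = 3.15 − 2.39 = 0.76 pp.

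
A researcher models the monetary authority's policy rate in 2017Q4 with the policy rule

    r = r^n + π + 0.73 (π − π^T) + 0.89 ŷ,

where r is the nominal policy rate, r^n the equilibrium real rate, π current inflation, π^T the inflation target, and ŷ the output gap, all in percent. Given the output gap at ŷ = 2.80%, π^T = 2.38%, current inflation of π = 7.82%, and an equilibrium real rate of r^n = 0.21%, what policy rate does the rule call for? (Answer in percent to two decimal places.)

r = 0.21 + 7.82 + 0.73 × (7.82 − 2.38) + 0.89 × 2.80
   = 0.21 + 7.82 + 3.9712 + 2.492 = 14.49

14.49%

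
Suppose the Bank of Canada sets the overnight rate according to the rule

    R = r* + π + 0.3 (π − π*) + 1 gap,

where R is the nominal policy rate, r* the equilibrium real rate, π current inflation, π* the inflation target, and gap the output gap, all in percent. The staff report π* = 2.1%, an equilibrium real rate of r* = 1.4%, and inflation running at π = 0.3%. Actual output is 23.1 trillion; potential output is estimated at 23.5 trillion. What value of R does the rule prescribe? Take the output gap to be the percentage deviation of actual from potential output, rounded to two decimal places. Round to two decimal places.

-0.54%

Output gap = 100 × (23.1 − 23.5) / 23.5 = -1.70%.
R = 1.40 + 0.30 + 0.3 × (0.30 − 2.10) + 1 × (-1.70)
   = 1.40 + 0.3 − 0.54 − 1.7 = -0.54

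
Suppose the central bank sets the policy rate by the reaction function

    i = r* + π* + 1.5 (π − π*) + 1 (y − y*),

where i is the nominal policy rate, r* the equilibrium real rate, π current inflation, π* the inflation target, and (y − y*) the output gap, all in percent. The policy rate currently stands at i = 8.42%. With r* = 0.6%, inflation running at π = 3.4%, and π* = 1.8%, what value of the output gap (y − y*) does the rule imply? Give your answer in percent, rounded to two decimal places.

3.62%

1 (y − y*) = 8.42 − 0.6 − 1.8 − 1.5 × (3.4 − 1.8) = 3.62
(y − y*) = 3.62 / 1 = 3.62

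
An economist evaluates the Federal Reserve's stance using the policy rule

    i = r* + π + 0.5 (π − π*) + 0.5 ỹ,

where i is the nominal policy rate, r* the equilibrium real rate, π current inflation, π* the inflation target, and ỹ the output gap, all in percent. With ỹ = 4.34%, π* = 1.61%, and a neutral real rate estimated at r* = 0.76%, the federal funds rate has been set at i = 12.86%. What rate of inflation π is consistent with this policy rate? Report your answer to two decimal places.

Collecting π: i = r* + (1 + 0.5) π − 0.5 π* + 0.5 ỹ
1.5 π = 12.86 − 0.76 + 0.5 × 1.61 − 0.5 × 4.34 = 10.735
π = 10.735 / 1.5 = 7.16

7.16%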